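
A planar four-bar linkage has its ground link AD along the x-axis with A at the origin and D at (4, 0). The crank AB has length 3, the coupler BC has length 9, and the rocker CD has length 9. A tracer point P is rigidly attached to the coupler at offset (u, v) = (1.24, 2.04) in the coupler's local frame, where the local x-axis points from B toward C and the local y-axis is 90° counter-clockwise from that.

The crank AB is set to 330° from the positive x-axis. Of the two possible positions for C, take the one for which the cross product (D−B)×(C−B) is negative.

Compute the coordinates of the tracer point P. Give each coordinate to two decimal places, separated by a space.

A=(0,0), D=(4.00,0)
B = A + 3.00·(cos330°, sin330°) = (2.5981, -1.5000)
|BD| = 2.0531
circle(B,9.00) ∩ circle(D,9.00): a=1.0266, h=8.9413
  candidates: C₊=(-3.2333,5.3553) cross=18.358; C₋=(9.8314,-6.8553) cross=-18.358
  mode - wants cross < 0 → take C=(9.8314,-6.8553) (cross=-18.358)
ex = (C−B)/|BC| = (0.8037,-0.5950); ey = (0.5950,0.8037)
P = B + 1.24·ex + 2.04·ey = (4.8085,-0.5983)

4.81 -0.60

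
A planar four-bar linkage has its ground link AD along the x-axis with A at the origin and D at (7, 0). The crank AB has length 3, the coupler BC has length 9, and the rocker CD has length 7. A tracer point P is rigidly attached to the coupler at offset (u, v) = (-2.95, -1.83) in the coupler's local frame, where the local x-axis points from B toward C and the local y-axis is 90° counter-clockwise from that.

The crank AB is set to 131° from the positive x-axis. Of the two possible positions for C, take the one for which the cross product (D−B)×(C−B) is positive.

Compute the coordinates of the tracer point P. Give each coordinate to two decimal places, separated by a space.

-3.56 -0.82

A=(0,0), D=(7.00,0)
B = A + 3.00·(cos131°, sin131°) = (-1.9682, 2.2641)
|BD| = 9.2496
circle(B,9.00) ∩ circle(D,7.00): a=6.3546, h=6.3733
  candidates: C₊=(5.7532,6.8881) cross=58.950; C₋=(2.6330,-5.4708) cross=-58.950
  mode + wants cross > 0 → take C=(5.7532,6.8881) (cross=58.950)
ex = (C−B)/|BC| = (0.8579,0.5138); ey = (-0.5138,0.8579)
P = B + -2.95·ex + -1.83·ey = (-3.5589,-0.8215)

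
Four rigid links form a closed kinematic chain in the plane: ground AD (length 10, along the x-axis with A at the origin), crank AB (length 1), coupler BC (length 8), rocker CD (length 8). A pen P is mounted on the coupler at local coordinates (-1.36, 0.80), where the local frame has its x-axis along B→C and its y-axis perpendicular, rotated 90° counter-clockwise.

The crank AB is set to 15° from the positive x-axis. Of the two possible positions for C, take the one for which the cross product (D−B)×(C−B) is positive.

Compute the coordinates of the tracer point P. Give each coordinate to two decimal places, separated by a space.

-0.48 -0.37

A=(0,0), D=(10.00,0)
B = A + 1.00·(cos15°, sin15°) = (0.9659, 0.2588)
|BD| = 9.0378
circle(B,8.00) ∩ circle(D,8.00): a=4.5189, h=6.6015
  candidates: C₊=(5.6720,6.7282) cross=59.663; C₋=(5.2939,-6.4694) cross=-59.663
  mode + wants cross > 0 → take C=(5.6720,6.7282) (cross=59.663)
ex = (C−B)/|BC| = (0.5883,0.8087); ey = (-0.8087,0.5883)
P = B + -1.36·ex + 0.80·ey = (-0.4810,-0.3704)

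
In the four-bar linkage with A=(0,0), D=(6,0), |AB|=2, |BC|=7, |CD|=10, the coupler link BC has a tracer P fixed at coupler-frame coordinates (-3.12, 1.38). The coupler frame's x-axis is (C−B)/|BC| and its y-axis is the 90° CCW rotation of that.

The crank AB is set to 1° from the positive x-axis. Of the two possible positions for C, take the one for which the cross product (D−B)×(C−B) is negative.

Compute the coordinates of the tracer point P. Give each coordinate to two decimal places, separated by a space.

5.04 1.58

A=(0,0), D=(6.00,0)
B = A + 2.00·(cos1°, sin1°) = (1.9997, 0.0349)
|BD| = 4.0005
circle(B,7.00) ∩ circle(D,10.00): a=-4.3740, h=5.4651
  candidates: C₊=(-2.3265,5.5380) cross=21.863; C₋=(-2.4219,-5.3919) cross=-21.863
  mode - wants cross < 0 → take C=(-2.4219,-5.3919) (cross=-21.863)
ex = (C−B)/|BC| = (-0.6317,-0.7753); ey = (0.7753,-0.6317)
P = B + -3.12·ex + 1.38·ey = (5.0403,1.5820)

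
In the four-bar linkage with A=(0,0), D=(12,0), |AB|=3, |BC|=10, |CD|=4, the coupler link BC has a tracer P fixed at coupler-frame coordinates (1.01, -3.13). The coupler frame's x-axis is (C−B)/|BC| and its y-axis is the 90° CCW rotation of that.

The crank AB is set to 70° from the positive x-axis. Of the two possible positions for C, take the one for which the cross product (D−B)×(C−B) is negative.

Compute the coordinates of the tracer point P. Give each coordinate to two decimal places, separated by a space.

A=(0,0), D=(12.00,0)
B = A + 3.00·(cos70°, sin70°) = (1.0261, 2.8191)
|BD| = 11.3302
circle(B,10.00) ∩ circle(D,4.00): a=9.3720, h=3.4879
  candidates: C₊=(10.9712,3.8654) cross=39.519; C₋=(9.2355,-2.8910) cross=-39.519
  mode - wants cross < 0 → take C=(9.2355,-2.8910) (cross=-39.519)
ex = (C−B)/|BC| = (0.8209,-0.5710); ey = (0.5710,0.8209)
P = B + 1.01·ex + -3.13·ey = (0.0680,-0.3272)

0.07 -0.33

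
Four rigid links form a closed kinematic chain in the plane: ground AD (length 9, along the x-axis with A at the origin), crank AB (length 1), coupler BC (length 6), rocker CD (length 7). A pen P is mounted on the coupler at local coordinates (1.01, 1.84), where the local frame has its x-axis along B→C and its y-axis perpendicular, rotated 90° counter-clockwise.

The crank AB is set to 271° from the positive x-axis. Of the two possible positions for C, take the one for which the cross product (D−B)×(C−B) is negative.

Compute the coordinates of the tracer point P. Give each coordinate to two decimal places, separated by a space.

A=(0,0), D=(9.00,0)
B = A + 1.00·(cos271°, sin271°) = (0.0175, -0.9998)
|BD| = 9.0380
circle(B,6.00) ∩ circle(D,7.00): a=3.7998, h=4.6434
  candidates: C₊=(3.2803,4.0354) cross=41.967; C₋=(4.3076,-5.1944) cross=-41.967
  mode - wants cross < 0 → take C=(4.3076,-5.1944) (cross=-41.967)
ex = (C−B)/|BC| = (0.7150,-0.6991); ey = (0.6991,0.7150)
P = B + 1.01·ex + 1.84·ey = (2.0260,-0.3903)

2.03 -0.39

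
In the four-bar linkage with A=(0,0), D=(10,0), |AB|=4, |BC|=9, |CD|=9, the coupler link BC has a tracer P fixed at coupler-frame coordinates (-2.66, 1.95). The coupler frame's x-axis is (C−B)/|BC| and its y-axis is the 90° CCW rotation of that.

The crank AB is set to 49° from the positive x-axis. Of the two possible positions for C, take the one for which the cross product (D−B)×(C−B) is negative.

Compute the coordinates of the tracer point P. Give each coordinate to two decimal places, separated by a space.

4.38 5.81

A=(0,0), D=(10.00,0)
B = A + 4.00·(cos49°, sin49°) = (2.6242, 3.0188)
|BD| = 7.9696
circle(B,9.00) ∩ circle(D,9.00): a=3.9848, h=8.0698
  candidates: C₊=(9.3689,8.9778) cross=64.313; C₋=(3.2554,-5.9590) cross=-64.313
  mode - wants cross < 0 → take C=(3.2554,-5.9590) (cross=-64.313)
ex = (C−B)/|BC| = (0.0701,-0.9975); ey = (0.9975,0.0701)
P = B + -2.66·ex + 1.95·ey = (4.3829,5.8090)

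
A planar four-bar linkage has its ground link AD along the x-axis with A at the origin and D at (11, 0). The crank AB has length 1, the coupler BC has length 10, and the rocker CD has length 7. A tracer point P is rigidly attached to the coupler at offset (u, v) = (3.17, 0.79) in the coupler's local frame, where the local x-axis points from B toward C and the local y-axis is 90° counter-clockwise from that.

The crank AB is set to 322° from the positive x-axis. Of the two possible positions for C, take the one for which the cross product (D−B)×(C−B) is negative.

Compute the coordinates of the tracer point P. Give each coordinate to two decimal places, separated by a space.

3.79 -1.89

A=(0,0), D=(11.00,0)
B = A + 1.00·(cos322°, sin322°) = (0.7880, -0.6157)
|BD| = 10.2305
circle(B,10.00) ∩ circle(D,7.00): a=7.6078, h=6.4901
  candidates: C₊=(7.9915,6.3205) cross=66.397; C₋=(8.7726,-6.6362) cross=-66.397
  mode - wants cross < 0 → take C=(8.7726,-6.6362) (cross=-66.397)
ex = (C−B)/|BC| = (0.7985,-0.6021); ey = (0.6021,0.7985)
P = B + 3.17·ex + 0.79·ey = (3.7947,-1.8934)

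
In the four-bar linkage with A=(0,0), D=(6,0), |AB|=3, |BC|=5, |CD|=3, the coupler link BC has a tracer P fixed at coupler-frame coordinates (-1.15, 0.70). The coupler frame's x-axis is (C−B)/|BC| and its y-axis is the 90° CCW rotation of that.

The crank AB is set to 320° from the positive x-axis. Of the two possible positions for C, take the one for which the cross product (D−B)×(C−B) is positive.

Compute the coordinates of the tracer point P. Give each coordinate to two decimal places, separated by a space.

A=(0,0), D=(6.00,0)
B = A + 3.00·(cos320°, sin320°) = (2.2981, -1.9284)
|BD| = 4.1740
circle(B,5.00) ∩ circle(D,3.00): a=4.0036, h=2.9952
  candidates: C₊=(4.4651,2.5776) cross=12.502; C₋=(7.2326,-2.7351) cross=-12.502
  mode + wants cross > 0 → take C=(4.4651,2.5776) (cross=12.502)
ex = (C−B)/|BC| = (0.4334,0.9012); ey = (-0.9012,0.4334)
P = B + -1.15·ex + 0.70·ey = (1.1689,-2.6614)

1.17 -2.66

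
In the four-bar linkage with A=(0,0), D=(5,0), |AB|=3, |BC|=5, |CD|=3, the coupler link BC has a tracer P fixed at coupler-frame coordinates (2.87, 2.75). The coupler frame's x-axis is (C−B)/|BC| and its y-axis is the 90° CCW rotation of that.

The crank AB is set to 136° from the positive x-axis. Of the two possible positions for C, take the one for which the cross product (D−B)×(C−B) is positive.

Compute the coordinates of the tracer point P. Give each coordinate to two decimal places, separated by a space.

0.71 4.83

A=(0,0), D=(5.00,0)
B = A + 3.00·(cos136°, sin136°) = (-2.1580, 2.0840)
|BD| = 7.4552
circle(B,5.00) ∩ circle(D,3.00): a=4.8007, h=1.3977
  candidates: C₊=(2.8420,2.0840) cross=10.420; C₋=(2.0606,-0.5999) cross=-10.420
  mode + wants cross > 0 → take C=(2.8420,2.0840) (cross=10.420)
ex = (C−B)/|BC| = (1.0000,-0.0000); ey = (0.0000,1.0000)
P = B + 2.87·ex + 2.75·ey = (0.7120,4.8340)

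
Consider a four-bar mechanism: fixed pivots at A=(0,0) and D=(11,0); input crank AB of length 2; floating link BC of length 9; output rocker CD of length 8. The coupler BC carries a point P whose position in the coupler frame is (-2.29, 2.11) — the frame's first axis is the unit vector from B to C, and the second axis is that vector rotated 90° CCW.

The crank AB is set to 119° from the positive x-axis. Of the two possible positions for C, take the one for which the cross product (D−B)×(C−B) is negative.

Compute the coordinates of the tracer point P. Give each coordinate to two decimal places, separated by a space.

A=(0,0), D=(11.00,0)
B = A + 2.00·(cos119°, sin119°) = (-0.9696, 1.7492)
|BD| = 12.0968
circle(B,9.00) ∩ circle(D,8.00): a=6.7510, h=5.9518
  candidates: C₊=(6.5711,6.6622) cross=71.997; C₋=(4.8498,-5.1162) cross=-71.997
  mode - wants cross < 0 → take C=(4.8498,-5.1162) (cross=-71.997)
ex = (C−B)/|BC| = (0.6466,-0.7628); ey = (0.7628,0.6466)
P = B + -2.29·ex + 2.11·ey = (-0.8408,4.8604)

-0.84 4.86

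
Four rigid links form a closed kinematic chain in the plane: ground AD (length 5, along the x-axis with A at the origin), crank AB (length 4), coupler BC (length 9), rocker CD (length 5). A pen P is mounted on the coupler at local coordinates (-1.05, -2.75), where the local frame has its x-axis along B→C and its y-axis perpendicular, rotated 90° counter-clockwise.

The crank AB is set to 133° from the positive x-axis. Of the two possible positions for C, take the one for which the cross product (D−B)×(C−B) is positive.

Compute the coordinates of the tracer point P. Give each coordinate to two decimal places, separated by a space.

A=(0,0), D=(5.00,0)
B = A + 4.00·(cos133°, sin133°) = (-2.7280, 2.9254)
|BD| = 8.2632
circle(B,9.00) ∩ circle(D,5.00): a=7.5201, h=4.9445
  candidates: C₊=(6.0556,4.8873) cross=40.857; C₋=(2.5546,-4.3612) cross=-40.857
  mode + wants cross > 0 → take C=(6.0556,4.8873) (cross=40.857)
ex = (C−B)/|BC| = (0.9760,0.2180); ey = (-0.2180,0.9760)
P = B + -1.05·ex + -2.75·ey = (-3.1533,0.0127)

-3.15 0.01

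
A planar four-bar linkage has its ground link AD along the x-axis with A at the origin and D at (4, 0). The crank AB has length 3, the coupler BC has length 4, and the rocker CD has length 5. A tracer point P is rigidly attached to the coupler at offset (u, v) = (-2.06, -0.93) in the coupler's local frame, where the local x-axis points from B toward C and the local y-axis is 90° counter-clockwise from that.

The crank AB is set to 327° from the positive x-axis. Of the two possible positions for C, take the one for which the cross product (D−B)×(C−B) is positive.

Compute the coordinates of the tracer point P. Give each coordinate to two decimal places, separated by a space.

A=(0,0), D=(4.00,0)
B = A + 3.00·(cos327°, sin327°) = (2.5160, -1.6339)
|BD| = 2.2072
circle(B,4.00) ∩ circle(D,5.00): a=-0.9351, h=3.8892
  candidates: C₊=(-0.9917,0.2886) cross=8.584; C₋=(4.7663,-4.9409) cross=-8.584
  mode + wants cross > 0 → take C=(-0.9917,0.2886) (cross=8.584)
ex = (C−B)/|BC| = (-0.8769,0.4806); ey = (-0.4806,-0.8769)
P = B + -2.06·ex + -0.93·ey = (4.7695,-1.8085)

4.77 -1.81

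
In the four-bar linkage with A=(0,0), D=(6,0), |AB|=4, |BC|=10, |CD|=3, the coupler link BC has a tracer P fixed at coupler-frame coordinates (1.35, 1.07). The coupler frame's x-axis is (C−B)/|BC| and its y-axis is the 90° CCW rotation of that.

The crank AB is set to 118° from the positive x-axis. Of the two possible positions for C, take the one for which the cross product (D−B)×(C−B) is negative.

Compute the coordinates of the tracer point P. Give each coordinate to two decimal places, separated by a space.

A=(0,0), D=(6.00,0)
B = A + 4.00·(cos118°, sin118°) = (-1.8779, 3.5318)
|BD| = 8.6333
circle(B,10.00) ∩ circle(D,3.00): a=9.5869, h=2.8444
  candidates: C₊=(8.0338,2.2054) cross=24.557; C₋=(5.7065,-2.9856) cross=-24.557
  mode - wants cross < 0 → take C=(5.7065,-2.9856) (cross=-24.557)
ex = (C−B)/|BC| = (0.7584,-0.6517); ey = (0.6517,0.7584)
P = B + 1.35·ex + 1.07·ey = (-0.1566,3.4635)

-0.16 3.46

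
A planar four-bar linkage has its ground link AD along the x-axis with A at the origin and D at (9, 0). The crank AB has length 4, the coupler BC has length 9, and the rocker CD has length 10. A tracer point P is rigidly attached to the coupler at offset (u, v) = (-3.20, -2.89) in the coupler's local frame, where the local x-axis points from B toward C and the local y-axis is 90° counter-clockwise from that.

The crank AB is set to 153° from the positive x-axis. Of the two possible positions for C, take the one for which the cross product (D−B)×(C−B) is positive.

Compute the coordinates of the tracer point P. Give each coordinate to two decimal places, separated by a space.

A=(0,0), D=(9.00,0)
B = A + 4.00·(cos153°, sin153°) = (-3.5640, 1.8160)
|BD| = 12.6946
circle(B,9.00) ∩ circle(D,10.00): a=5.5989, h=7.0464
  candidates: C₊=(2.9853,7.9890) cross=89.451; C₋=(0.9693,-5.9589) cross=-89.451
  mode + wants cross > 0 → take C=(2.9853,7.9890) (cross=89.451)
ex = (C−B)/|BC| = (0.7277,0.6859); ey = (-0.6859,0.7277)
P = B + -3.20·ex + -2.89·ey = (-3.9105,-2.4820)

-3.91 -2.48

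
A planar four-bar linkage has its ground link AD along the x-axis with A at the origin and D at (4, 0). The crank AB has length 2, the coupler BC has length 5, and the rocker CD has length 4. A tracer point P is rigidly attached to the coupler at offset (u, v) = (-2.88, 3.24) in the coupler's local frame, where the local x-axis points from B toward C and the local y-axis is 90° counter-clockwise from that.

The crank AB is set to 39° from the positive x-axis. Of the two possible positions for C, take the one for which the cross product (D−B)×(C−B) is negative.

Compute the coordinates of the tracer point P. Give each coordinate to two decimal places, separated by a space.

4.26 4.65

A=(0,0), D=(4.00,0)
B = A + 2.00·(cos39°, sin39°) = (1.5543, 1.2586)
|BD| = 2.7506
circle(B,5.00) ∩ circle(D,4.00): a=3.0113, h=3.9915
  candidates: C₊=(6.0583,3.4298) cross=10.979; C₋=(2.4054,-3.6684) cross=-10.979
  mode - wants cross < 0 → take C=(2.4054,-3.6684) (cross=-10.979)
ex = (C−B)/|BC| = (0.1702,-0.9854); ey = (0.9854,0.1702)
P = B + -2.88·ex + 3.24·ey = (4.2568,4.6481)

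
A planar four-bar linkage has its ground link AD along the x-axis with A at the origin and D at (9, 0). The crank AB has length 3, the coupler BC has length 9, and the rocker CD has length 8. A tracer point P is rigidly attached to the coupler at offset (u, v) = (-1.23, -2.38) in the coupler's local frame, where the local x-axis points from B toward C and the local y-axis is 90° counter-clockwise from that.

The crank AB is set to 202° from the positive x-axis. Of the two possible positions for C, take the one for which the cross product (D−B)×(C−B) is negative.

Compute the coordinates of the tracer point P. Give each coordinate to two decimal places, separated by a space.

-5.20 -2.28

A=(0,0), D=(9.00,0)
B = A + 3.00·(cos202°, sin202°) = (-2.7816, -1.1238)
|BD| = 11.8350
circle(B,9.00) ∩ circle(D,8.00): a=6.6357, h=6.0801
  candidates: C₊=(3.2468,5.5589) cross=71.958; C₋=(4.4015,-6.5463) cross=-71.958
  mode - wants cross < 0 → take C=(4.4015,-6.5463) (cross=-71.958)
ex = (C−B)/|BC| = (0.7981,-0.6025); ey = (0.6025,0.7981)
P = B + -1.23·ex + -2.38·ey = (-5.1972,-2.2823)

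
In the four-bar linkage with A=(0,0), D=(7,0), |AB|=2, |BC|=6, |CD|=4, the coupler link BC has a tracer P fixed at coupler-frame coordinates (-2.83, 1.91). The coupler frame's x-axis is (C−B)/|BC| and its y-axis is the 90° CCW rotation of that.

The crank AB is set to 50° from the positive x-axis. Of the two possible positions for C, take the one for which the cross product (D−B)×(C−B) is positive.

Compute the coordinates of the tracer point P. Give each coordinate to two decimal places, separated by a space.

-2.08 2.11

A=(0,0), D=(7.00,0)
B = A + 2.00·(cos50°, sin50°) = (1.2856, 1.5321)
|BD| = 5.9162
circle(B,6.00) ∩ circle(D,4.00): a=4.6484, h=3.7937
  candidates: C₊=(6.7578,3.9927) cross=22.445; C₋=(4.7929,-3.3360) cross=-22.445
  mode + wants cross > 0 → take C=(6.7578,3.9927) (cross=22.445)
ex = (C−B)/|BC| = (0.9120,0.4101); ey = (-0.4101,0.9120)
P = B + -2.83·ex + 1.91·ey = (-2.0788,2.1135)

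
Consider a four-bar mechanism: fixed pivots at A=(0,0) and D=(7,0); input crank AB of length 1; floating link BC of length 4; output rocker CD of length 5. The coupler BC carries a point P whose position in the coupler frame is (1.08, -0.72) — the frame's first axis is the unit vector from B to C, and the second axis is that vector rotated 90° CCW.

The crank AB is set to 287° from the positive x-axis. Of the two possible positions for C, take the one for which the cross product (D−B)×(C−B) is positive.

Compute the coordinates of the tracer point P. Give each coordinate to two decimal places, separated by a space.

1.50 -0.48

A=(0,0), D=(7.00,0)
B = A + 1.00·(cos287°, sin287°) = (0.2924, -0.9563)
|BD| = 6.7755
circle(B,4.00) ∩ circle(D,5.00): a=2.7236, h=2.9295
  candidates: C₊=(2.5752,2.3283) cross=19.849; C₋=(3.4022,-3.4721) cross=-19.849
  mode + wants cross > 0 → take C=(2.5752,2.3283) (cross=19.849)
ex = (C−B)/|BC| = (0.5707,0.8212); ey = (-0.8212,0.5707)
P = B + 1.08·ex + -0.72·ey = (1.5000,-0.4804)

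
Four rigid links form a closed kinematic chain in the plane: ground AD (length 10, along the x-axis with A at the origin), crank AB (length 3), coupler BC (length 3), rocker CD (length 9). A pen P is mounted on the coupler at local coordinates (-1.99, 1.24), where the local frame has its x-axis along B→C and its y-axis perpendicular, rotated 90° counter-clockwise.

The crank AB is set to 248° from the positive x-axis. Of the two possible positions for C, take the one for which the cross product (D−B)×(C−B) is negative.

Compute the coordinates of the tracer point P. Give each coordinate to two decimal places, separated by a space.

A=(0,0), D=(10.00,0)
B = A + 3.00·(cos248°, sin248°) = (-1.1238, -2.7816)
|BD| = 11.4663
circle(B,3.00) ∩ circle(D,9.00): a=2.5935, h=1.5079
  candidates: C₊=(1.0265,-0.6896) cross=17.290; C₋=(1.7580,-3.6152) cross=-17.290
  mode - wants cross < 0 → take C=(1.7580,-3.6152) (cross=-17.290)
ex = (C−B)/|BC| = (0.9606,-0.2779); ey = (0.2779,0.9606)
P = B + -1.99·ex + 1.24·ey = (-2.6909,-1.0374)

-2.69 -1.04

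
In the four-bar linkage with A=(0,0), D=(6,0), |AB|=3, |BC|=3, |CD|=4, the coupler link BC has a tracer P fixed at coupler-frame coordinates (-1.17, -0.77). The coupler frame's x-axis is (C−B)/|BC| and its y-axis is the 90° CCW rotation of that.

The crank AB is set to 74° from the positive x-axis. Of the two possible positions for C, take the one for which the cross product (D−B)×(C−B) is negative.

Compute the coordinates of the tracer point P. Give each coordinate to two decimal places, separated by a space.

A=(0,0), D=(6.00,0)
B = A + 3.00·(cos74°, sin74°) = (0.8269, 2.8838)
|BD| = 5.9226
circle(B,3.00) ∩ circle(D,4.00): a=2.3703, h=1.8389
  candidates: C₊=(3.7927,3.3358) cross=10.891; C₋=(2.0019,0.1235) cross=-10.891
  mode - wants cross < 0 → take C=(2.0019,0.1235) (cross=-10.891)
ex = (C−B)/|BC| = (0.3917,-0.9201); ey = (0.9201,0.3917)
P = B + -1.17·ex + -0.77·ey = (-0.3398,3.6587)

-0.34 3.66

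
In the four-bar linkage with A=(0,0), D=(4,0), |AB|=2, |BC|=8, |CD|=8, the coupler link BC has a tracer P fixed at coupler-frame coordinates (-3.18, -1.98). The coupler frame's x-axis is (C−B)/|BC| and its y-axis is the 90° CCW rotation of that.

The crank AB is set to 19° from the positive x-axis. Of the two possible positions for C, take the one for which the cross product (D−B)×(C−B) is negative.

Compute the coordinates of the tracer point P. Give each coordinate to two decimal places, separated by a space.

A=(0,0), D=(4.00,0)
B = A + 2.00·(cos19°, sin19°) = (1.8910, 0.6511)
|BD| = 2.2072
circle(B,8.00) ∩ circle(D,8.00): a=1.1036, h=7.9235
  candidates: C₊=(5.2830,7.8964) cross=17.489; C₋=(0.6080,-7.2453) cross=-17.489
  mode - wants cross < 0 → take C=(0.6080,-7.2453) (cross=-17.489)
ex = (C−B)/|BC| = (-0.1604,-0.9871); ey = (0.9871,-0.1604)
P = B + -3.18·ex + -1.98·ey = (0.4467,4.1075)

0.45 4.11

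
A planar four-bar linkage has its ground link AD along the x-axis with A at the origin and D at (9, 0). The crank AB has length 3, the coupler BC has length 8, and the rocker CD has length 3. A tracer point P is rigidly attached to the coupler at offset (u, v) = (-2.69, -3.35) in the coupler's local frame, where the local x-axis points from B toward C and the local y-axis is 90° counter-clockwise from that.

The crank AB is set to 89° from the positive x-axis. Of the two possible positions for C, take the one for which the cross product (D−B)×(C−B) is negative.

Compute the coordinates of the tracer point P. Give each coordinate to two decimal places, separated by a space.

A=(0,0), D=(9.00,0)
B = A + 3.00·(cos89°, sin89°) = (0.0524, 2.9995)
|BD| = 9.4370
circle(B,8.00) ∩ circle(D,3.00): a=7.6326, h=2.3966
  candidates: C₊=(8.0509,2.8459) cross=22.617; C₋=(6.5273,-1.6988) cross=-22.617
  mode - wants cross < 0 → take C=(6.5273,-1.6988) (cross=-22.617)
ex = (C−B)/|BC| = (0.8094,-0.5873); ey = (0.5873,0.8094)
P = B + -2.69·ex + -3.35·ey = (-4.0923,1.8680)

-4.09 1.87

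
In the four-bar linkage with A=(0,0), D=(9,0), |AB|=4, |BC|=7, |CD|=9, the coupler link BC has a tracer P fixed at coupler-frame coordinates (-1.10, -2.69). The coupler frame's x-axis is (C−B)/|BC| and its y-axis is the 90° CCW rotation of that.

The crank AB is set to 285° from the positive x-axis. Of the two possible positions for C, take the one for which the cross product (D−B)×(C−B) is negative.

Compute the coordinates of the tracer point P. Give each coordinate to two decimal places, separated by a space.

-1.59 -5.12

A=(0,0), D=(9.00,0)
B = A + 4.00·(cos285°, sin285°) = (1.0353, -3.8637)
|BD| = 8.8524
circle(B,7.00) ∩ circle(D,9.00): a=2.6188, h=6.4917
  candidates: C₊=(0.5581,3.1200) cross=57.467; C₋=(6.2248,-8.5614) cross=-57.467
  mode - wants cross < 0 → take C=(6.2248,-8.5614) (cross=-57.467)
ex = (C−B)/|BC| = (0.7414,-0.6711); ey = (0.6711,0.7414)
P = B + -1.10·ex + -2.69·ey = (-1.5855,-5.1197)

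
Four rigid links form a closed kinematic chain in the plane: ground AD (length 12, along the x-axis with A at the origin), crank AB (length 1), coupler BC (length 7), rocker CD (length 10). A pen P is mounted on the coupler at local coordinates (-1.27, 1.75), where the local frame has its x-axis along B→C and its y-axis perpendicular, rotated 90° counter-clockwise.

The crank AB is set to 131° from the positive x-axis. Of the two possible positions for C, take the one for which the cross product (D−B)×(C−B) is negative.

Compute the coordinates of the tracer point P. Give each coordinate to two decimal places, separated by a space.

A=(0,0), D=(12.00,0)
B = A + 1.00·(cos131°, sin131°) = (-0.6561, 0.7547)
|BD| = 12.6785
circle(B,7.00) ∩ circle(D,10.00): a=4.3280, h=5.5017
  candidates: C₊=(3.9918,5.9890) cross=69.753; C₋=(3.3368,-4.9948) cross=-69.753
  mode - wants cross < 0 → take C=(3.3368,-4.9948) (cross=-69.753)
ex = (C−B)/|BC| = (0.5704,-0.8214); ey = (0.8214,0.5704)
P = B + -1.27·ex + 1.75·ey = (0.0569,2.7960)

0.06 2.80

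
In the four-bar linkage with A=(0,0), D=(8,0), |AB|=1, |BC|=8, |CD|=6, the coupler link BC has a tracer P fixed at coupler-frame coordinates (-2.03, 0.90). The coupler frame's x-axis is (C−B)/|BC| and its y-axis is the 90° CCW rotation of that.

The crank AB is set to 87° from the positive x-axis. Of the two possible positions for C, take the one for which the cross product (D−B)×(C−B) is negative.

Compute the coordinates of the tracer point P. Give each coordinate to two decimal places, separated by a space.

A=(0,0), D=(8.00,0)
B = A + 1.00·(cos87°, sin87°) = (0.0523, 0.9986)
|BD| = 8.0102
circle(B,8.00) ∩ circle(D,6.00): a=5.7529, h=5.5592
  candidates: C₊=(6.4534,5.7972) cross=44.530; C₋=(5.0672,-5.2344) cross=-44.530
  mode - wants cross < 0 → take C=(5.0672,-5.2344) (cross=-44.530)
ex = (C−B)/|BC| = (0.6269,-0.7791); ey = (0.7791,0.6269)
P = B + -2.03·ex + 0.90·ey = (-0.5190,3.1444)

-0.52 3.14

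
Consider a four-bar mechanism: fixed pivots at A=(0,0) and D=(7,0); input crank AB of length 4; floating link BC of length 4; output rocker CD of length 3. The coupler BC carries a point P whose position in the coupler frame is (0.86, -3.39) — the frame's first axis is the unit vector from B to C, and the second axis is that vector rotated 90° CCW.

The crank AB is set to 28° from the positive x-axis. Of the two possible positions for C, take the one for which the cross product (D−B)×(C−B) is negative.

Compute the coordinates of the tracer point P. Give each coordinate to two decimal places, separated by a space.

0.55 0.05

A=(0,0), D=(7.00,0)
B = A + 4.00·(cos28°, sin28°) = (3.5318, 1.8779)
|BD| = 3.9440
circle(B,4.00) ∩ circle(D,3.00): a=2.8594, h=2.7971
  candidates: C₊=(7.3781,2.9761) cross=11.032; C₋=(4.7145,-1.9433) cross=-11.032
  mode - wants cross < 0 → take C=(4.7145,-1.9433) (cross=-11.032)
ex = (C−B)/|BC| = (0.2957,-0.9553); ey = (0.9553,0.2957)
P = B + 0.86·ex + -3.39·ey = (0.5476,0.0540)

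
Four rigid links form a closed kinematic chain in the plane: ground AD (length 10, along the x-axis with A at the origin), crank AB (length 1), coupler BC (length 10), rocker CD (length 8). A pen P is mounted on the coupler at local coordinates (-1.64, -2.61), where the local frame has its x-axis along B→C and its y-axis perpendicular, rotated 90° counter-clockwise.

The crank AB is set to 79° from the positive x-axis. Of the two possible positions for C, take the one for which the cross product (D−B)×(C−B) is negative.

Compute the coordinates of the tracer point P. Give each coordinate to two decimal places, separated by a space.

A=(0,0), D=(10.00,0)
B = A + 1.00·(cos79°, sin79°) = (0.1908, 0.9816)
|BD| = 9.8582
circle(B,10.00) ∩ circle(D,8.00): a=6.7550, h=7.3736
  candidates: C₊=(7.6464,7.6460) cross=72.690; C₋=(6.1780,-7.0280) cross=-72.690
  mode - wants cross < 0 → take C=(6.1780,-7.0280) (cross=-72.690)
ex = (C−B)/|BC| = (0.5987,-0.8010); ey = (0.8010,0.5987)
P = B + -1.64·ex + -2.61·ey = (-2.8816,0.7325)

-2.88 0.73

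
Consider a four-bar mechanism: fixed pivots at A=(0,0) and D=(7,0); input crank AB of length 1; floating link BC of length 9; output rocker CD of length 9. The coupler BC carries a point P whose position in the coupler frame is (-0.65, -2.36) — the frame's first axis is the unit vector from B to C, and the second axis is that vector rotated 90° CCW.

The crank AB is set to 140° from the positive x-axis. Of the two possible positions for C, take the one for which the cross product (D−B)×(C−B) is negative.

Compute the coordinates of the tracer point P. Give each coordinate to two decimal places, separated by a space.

A=(0,0), D=(7.00,0)
B = A + 1.00·(cos140°, sin140°) = (-0.7660, 0.6428)
|BD| = 7.7926
circle(B,9.00) ∩ circle(D,9.00): a=3.8963, h=8.1129
  candidates: C₊=(3.7862,8.4066) cross=63.220; C₋=(2.4478,-7.7638) cross=-63.220
  mode - wants cross < 0 → take C=(2.4478,-7.7638) (cross=-63.220)
ex = (C−B)/|BC| = (0.3571,-0.9341); ey = (0.9341,0.3571)
P = B + -0.65·ex + -2.36·ey = (-3.2026,0.4072)

-3.20 0.41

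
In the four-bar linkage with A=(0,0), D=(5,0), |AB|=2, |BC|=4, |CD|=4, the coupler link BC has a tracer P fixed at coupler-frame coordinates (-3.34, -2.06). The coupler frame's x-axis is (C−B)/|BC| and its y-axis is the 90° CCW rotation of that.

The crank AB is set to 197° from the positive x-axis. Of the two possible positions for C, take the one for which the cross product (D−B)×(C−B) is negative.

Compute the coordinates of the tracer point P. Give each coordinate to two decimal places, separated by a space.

A=(0,0), D=(5.00,0)
B = A + 2.00·(cos197°, sin197°) = (-1.9126, -0.5847)
|BD| = 6.9373
circle(B,4.00) ∩ circle(D,4.00): a=3.4686, h=1.9921
  candidates: C₊=(1.3758,1.6926) cross=13.820; C₋=(1.7116,-2.2774) cross=-13.820
  mode - wants cross < 0 → take C=(1.7116,-2.2774) (cross=-13.820)
ex = (C−B)/|BC| = (0.9061,-0.4232); ey = (0.4232,0.9061)
P = B + -3.34·ex + -2.06·ey = (-5.8105,-1.0379)

-5.81 -1.04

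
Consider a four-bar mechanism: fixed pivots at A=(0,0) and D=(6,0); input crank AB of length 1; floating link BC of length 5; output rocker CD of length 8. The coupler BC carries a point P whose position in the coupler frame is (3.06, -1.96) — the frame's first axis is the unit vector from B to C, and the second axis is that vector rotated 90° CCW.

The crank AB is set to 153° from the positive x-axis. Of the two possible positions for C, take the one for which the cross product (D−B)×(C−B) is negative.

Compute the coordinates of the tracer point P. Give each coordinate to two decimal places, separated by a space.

A=(0,0), D=(6.00,0)
B = A + 1.00·(cos153°, sin153°) = (-0.8910, 0.4540)
|BD| = 6.9059
circle(B,5.00) ∩ circle(D,8.00): a=0.6293, h=4.9602
  candidates: C₊=(0.0630,5.3621) cross=34.255; C₋=(-0.5891,-4.5369) cross=-34.255
  mode - wants cross < 0 → take C=(-0.5891,-4.5369) (cross=-34.255)
ex = (C−B)/|BC| = (0.0604,-0.9982); ey = (0.9982,0.0604)
P = B + 3.06·ex + -1.96·ey = (-2.6627,-2.7188)

-2.66 -2.72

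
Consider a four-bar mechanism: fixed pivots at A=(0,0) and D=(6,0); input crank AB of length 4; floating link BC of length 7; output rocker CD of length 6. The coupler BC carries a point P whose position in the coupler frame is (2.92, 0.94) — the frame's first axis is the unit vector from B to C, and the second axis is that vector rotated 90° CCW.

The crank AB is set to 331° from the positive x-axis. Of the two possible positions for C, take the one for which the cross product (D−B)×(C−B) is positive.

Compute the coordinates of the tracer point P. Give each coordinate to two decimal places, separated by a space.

2.23 0.86

A=(0,0), D=(6.00,0)
B = A + 4.00·(cos331°, sin331°) = (3.4985, -1.9392)
|BD| = 3.1652
circle(B,7.00) ∩ circle(D,6.00): a=3.6362, h=5.9815
  candidates: C₊=(2.7075,5.0159) cross=18.932; C₋=(10.0370,-4.4388) cross=-18.932
  mode + wants cross > 0 → take C=(2.7075,5.0159) (cross=18.932)
ex = (C−B)/|BC| = (-0.1130,0.9936); ey = (-0.9936,-0.1130)
P = B + 2.92·ex + 0.94·ey = (2.2346,0.8558)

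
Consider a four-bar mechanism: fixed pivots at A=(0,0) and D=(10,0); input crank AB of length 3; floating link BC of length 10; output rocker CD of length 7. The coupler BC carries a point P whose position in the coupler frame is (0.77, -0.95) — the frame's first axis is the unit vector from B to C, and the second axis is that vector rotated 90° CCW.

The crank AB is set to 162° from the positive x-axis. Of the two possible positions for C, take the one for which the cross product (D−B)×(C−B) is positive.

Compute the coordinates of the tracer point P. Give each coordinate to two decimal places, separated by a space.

-1.72 0.46

A=(0,0), D=(10.00,0)
B = A + 3.00·(cos162°, sin162°) = (-2.8532, 0.9271)
|BD| = 12.8866
circle(B,10.00) ∩ circle(D,7.00): a=8.4221, h=5.3915
  candidates: C₊=(5.9350,5.6987) cross=69.478; C₋=(5.1592,-5.0564) cross=-69.478
  mode + wants cross > 0 → take C=(5.9350,5.6987) (cross=69.478)
ex = (C−B)/|BC| = (0.8788,0.4772); ey = (-0.4772,0.8788)
P = B + 0.77·ex + -0.95·ey = (-1.7232,0.4596)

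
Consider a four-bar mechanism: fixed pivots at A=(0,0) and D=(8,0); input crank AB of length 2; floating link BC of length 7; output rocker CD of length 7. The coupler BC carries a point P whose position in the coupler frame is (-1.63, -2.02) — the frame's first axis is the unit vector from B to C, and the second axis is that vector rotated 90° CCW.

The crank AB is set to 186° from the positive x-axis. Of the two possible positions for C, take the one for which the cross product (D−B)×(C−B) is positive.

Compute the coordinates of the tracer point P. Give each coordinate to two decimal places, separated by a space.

A=(0,0), D=(8.00,0)
B = A + 2.00·(cos186°, sin186°) = (-1.9890, -0.2091)
|BD| = 9.9912
circle(B,7.00) ∩ circle(D,7.00): a=4.9956, h=4.9035
  candidates: C₊=(2.9029,4.7978) cross=48.992; C₋=(3.1081,-5.0069) cross=-48.992
  mode + wants cross > 0 → take C=(2.9029,4.7978) (cross=48.992)
ex = (C−B)/|BC| = (0.6988,0.7153); ey = (-0.7153,0.6988)
P = B + -1.63·ex + -2.02·ey = (-1.6833,-2.7866)

-1.68 -2.79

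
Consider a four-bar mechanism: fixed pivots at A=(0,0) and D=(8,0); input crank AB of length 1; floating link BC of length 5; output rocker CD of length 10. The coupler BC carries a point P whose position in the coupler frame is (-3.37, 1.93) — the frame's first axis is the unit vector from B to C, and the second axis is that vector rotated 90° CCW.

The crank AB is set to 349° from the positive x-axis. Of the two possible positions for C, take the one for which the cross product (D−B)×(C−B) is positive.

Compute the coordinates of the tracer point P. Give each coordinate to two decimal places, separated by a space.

A=(0,0), D=(8.00,0)
B = A + 1.00·(cos349°, sin349°) = (0.9816, -0.1908)
|BD| = 7.0210
circle(B,5.00) ∩ circle(D,10.00): a=-1.8307, h=4.6528
  candidates: C₊=(-0.9748,4.4105) cross=32.667; C₋=(-0.7219,-4.8917) cross=-32.667
  mode + wants cross > 0 → take C=(-0.9748,4.4105) (cross=32.667)
ex = (C−B)/|BC| = (-0.3913,0.9203); ey = (-0.9203,-0.3913)
P = B + -3.37·ex + 1.93·ey = (0.5241,-4.0473)

0.52 -4.05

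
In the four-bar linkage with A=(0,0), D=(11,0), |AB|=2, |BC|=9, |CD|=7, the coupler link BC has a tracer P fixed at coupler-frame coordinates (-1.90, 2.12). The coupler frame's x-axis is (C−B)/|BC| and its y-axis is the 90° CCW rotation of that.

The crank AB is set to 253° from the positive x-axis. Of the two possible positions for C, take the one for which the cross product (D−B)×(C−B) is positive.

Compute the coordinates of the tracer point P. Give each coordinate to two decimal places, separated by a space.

A=(0,0), D=(11.00,0)
B = A + 2.00·(cos253°, sin253°) = (-0.5847, -1.9126)
|BD| = 11.7416
circle(B,9.00) ∩ circle(D,7.00): a=7.2335, h=5.3551
  candidates: C₊=(5.6798,4.5492) cross=62.877; C₋=(7.4244,-6.0179) cross=-62.877
  mode + wants cross > 0 → take C=(5.6798,4.5492) (cross=62.877)
ex = (C−B)/|BC| = (0.6961,0.7180); ey = (-0.7180,0.6961)
P = B + -1.90·ex + 2.12·ey = (-3.4294,-1.8011)

-3.43 -1.80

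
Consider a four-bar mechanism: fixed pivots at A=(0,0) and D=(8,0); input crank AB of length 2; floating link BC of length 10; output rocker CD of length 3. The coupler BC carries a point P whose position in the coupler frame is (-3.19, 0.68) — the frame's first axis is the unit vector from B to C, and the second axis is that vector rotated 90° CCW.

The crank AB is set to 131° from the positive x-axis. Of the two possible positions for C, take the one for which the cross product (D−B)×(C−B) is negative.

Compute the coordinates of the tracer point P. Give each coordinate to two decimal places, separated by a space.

A=(0,0), D=(8.00,0)
B = A + 2.00·(cos131°, sin131°) = (-1.3121, 1.5094)
|BD| = 9.4337
circle(B,10.00) ∩ circle(D,3.00): a=9.5400, h=2.9981
  candidates: C₊=(8.5847,2.9425) cross=28.283; C₋=(7.6252,-2.9765) cross=-28.283
  mode - wants cross < 0 → take C=(7.6252,-2.9765) (cross=-28.283)
ex = (C−B)/|BC| = (0.8937,-0.4486); ey = (0.4486,0.8937)
P = B + -3.19·ex + 0.68·ey = (-3.8581,3.5482)

-3.86 3.55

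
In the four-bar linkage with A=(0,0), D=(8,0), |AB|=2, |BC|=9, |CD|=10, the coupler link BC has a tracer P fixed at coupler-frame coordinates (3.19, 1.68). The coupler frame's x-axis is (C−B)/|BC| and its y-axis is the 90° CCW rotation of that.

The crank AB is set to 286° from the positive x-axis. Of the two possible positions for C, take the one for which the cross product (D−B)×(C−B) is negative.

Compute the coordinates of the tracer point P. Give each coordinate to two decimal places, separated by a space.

A=(0,0), D=(8.00,0)
B = A + 2.00·(cos286°, sin286°) = (0.5513, -1.9225)
|BD| = 7.6928
circle(B,9.00) ∩ circle(D,10.00): a=2.6115, h=8.6128
  candidates: C₊=(0.9275,7.0696) cross=66.257; C₋=(5.2323,-9.6094) cross=-66.257
  mode - wants cross < 0 → take C=(5.2323,-9.6094) (cross=-66.257)
ex = (C−B)/|BC| = (0.5201,-0.8541); ey = (0.8541,0.5201)
P = B + 3.19·ex + 1.68·ey = (3.6453,-3.7733)

3.65 -3.77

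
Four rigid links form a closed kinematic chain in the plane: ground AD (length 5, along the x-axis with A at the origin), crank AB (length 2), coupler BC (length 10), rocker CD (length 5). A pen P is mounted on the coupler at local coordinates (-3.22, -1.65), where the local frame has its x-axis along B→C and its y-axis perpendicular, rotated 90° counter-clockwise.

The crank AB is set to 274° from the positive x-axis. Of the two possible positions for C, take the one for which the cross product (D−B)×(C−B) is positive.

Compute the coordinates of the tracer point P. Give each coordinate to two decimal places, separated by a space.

-1.56 -5.19

A=(0,0), D=(5.00,0)
B = A + 2.00·(cos274°, sin274°) = (0.1395, -1.9951)
|BD| = 5.2540
circle(B,10.00) ∩ circle(D,5.00): a=9.7644, h=2.1579
  candidates: C₊=(8.3531,3.7090) cross=11.338; C₋=(9.9920,-0.2836) cross=-11.338
  mode + wants cross > 0 → take C=(8.3531,3.7090) (cross=11.338)
ex = (C−B)/|BC| = (0.8214,0.5704); ey = (-0.5704,0.8214)
P = B + -3.22·ex + -1.65·ey = (-1.5641,-5.1871)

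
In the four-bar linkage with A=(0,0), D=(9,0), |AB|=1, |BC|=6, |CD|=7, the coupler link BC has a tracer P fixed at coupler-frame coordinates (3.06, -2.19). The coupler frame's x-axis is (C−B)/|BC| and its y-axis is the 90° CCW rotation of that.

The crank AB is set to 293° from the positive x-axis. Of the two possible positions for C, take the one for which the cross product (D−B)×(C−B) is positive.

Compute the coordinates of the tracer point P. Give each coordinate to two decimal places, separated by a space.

A=(0,0), D=(9.00,0)
B = A + 1.00·(cos293°, sin293°) = (0.3907, -0.9205)
|BD| = 8.6583
circle(B,6.00) ∩ circle(D,7.00): a=3.5784, h=4.8161
  candidates: C₊=(3.4369,4.2487) cross=41.699; C₋=(4.4609,-5.3289) cross=-41.699
  mode + wants cross > 0 → take C=(3.4369,4.2487) (cross=41.699)
ex = (C−B)/|BC| = (0.5077,0.8615); ey = (-0.8615,0.5077)
P = B + 3.06·ex + -2.19·ey = (3.8310,0.6040)

3.83 0.60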